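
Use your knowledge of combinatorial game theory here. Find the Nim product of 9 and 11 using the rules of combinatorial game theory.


Nim multiplication is bilinear over XOR: (u XOR v) * w = (u*w) XOR (v*w).
So we split each operand into its bit components and XOR the pairwise Nim products.
9 = 1 + 8 (as XOR of powers of 2).
11 = 1 + 2 + 8 (as XOR of powers of 2).
Using the standard Nim-product table on single bits:
  2*2 = 3,   2*4 = 8,   2*8 = 12,
  4*4 = 6,   4*8 = 11,  8*8 = 13,
and  1*x = x (identity), k*l = l*k (commutative).
Pairwise Nim products:
  1 * 1 = 1
  1 * 2 = 2
  1 * 8 = 8
  8 * 1 = 8
  8 * 2 = 12
  8 * 8 = 13
XOR them: 1 XOR 2 XOR 8 XOR 8 XOR 12 XOR 13 = 2.
Result: 9 * 11 = 2 (in Nim).

2


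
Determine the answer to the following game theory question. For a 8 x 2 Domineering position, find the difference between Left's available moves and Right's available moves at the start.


Board is 8 x 2 (rows x cols).
Left (vertical) placements: (rows-1) * cols = 7 * 2 = 14
Right (horizontal) placements: rows * (cols-1) = 8 * 1 = 8
Advantage = Left - Right = 14 - 8 = 6

6


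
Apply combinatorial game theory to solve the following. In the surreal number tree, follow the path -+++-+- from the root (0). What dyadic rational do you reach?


Sign expansion: -+++-+-
Rule: track bounds (lo, hi), initially (-inf, +inf). On '+', the current value becomes lo and we move to the simplest number in (value, hi): value + 1 if hi = +inf, otherwise the midpoint (value + hi)/2. On '-', the current value becomes hi and we move to value - 1 if lo = -inf, otherwise the midpoint (lo + value)/2.
Start at 0.
Step 1: sign = -, move left. Bounds: (-inf, 0). Value = -1
Step 2: sign = +, move right. Bounds: (-1, 0). Value = -1/2
Step 3: sign = +, move right. Bounds: (-1/2, 0). Value = -1/4
Step 4: sign = +, move right. Bounds: (-1/4, 0). Value = -1/8
Step 5: sign = -, move left. Bounds: (-1/4, -1/8). Value = -3/16
Step 6: sign = +, move right. Bounds: (-3/16, -1/8). Value = -5/32
Step 7: sign = -, move left. Bounds: (-3/16, -5/32). Value = -11/64
The surreal number with sign expansion -+++-+- is -11/64.

-11/64


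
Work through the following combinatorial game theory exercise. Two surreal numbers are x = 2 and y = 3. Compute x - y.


x = 2, y = 3
x - y = 2 - 3 = -1

-1


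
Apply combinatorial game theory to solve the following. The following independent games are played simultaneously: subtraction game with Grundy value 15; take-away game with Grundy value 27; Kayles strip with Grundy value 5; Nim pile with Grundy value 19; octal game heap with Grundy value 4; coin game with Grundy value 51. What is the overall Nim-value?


By the Sprague-Grundy theorem, the Grundy value of a sum of games is the XOR of individual Grundy values.
subtraction game: Grundy value = 15. Running XOR: 0 XOR 15 = 15
take-away game: Grundy value = 27. Running XOR: 15 XOR 27 = 20
Kayles strip: Grundy value = 5. Running XOR: 20 XOR 5 = 17
Nim pile: Grundy value = 19. Running XOR: 17 XOR 19 = 2
octal game heap: Grundy value = 4. Running XOR: 2 XOR 4 = 6
coin game: Grundy value = 51. Running XOR: 6 XOR 51 = 53
The combined Grundy value is 53.

53


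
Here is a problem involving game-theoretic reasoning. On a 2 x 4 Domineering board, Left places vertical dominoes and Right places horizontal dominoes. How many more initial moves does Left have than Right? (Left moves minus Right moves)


Board is 2 x 4 (rows x cols).
Left (vertical) placements: (rows-1) * cols = 1 * 4 = 4
Right (horizontal) placements: rows * (cols-1) = 2 * 3 = 6
Advantage = Left - Right = 4 - 6 = -2

-2


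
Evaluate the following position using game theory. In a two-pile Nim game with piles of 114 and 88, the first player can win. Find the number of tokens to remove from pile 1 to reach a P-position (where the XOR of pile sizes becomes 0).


Piles: 114 and 88
Current XOR: 114 XOR 88 = 42 (non-zero, so this is an N-position).
To make the XOR zero, we need to find a move that balances the piles.
For pile 1 (size 114): target = 114 XOR 42 = 88
We reduce pile 1 from 114 to 88.
Tokens removed: 114 - 88 = 26
Verification: 88 XOR 88 = 0

26


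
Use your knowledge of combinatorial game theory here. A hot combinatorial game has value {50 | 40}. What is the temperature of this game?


The game is {50 | 40}, a switch {a | b} with numbers a > b.
Cooling {a | b} by t gives {a - t | b + t}, which stops being hot when a - t = b + t, i.e. at t = (a - b)/2. So the temperature of a switch is (a - b)/2.
Temperature = (Left option - Right option) / 2
= (50 - (40)) / 2
= 10 / 2
= 5

5


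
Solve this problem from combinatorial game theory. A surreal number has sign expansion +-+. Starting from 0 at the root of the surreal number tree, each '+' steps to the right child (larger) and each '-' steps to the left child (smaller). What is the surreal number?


Sign expansion: +-+
Rule: track bounds (lo, hi), initially (-inf, +inf). On '+', the current value becomes lo and we move to the simplest number in (value, hi): value + 1 if hi = +inf, otherwise the midpoint (value + hi)/2. On '-', the current value becomes hi and we move to value - 1 if lo = -inf, otherwise the midpoint (lo + value)/2.
Start at 0.
Step 1: sign = +, move right. Bounds: (0, +inf). Value = 1
Step 2: sign = -, move left. Bounds: (0, 1). Value = 1/2
Step 3: sign = +, move right. Bounds: (1/2, 1). Value = 3/4
The surreal number with sign expansion +-+ is 3/4.

3/4


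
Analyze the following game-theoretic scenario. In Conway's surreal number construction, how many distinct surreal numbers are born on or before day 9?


Day 0: {|} = 0 is born. Count = 1.
Day n: the number of surreal numbers born by day n is 2^(n+1) - 1.
By day 0: 2^1 - 1 = 1
By day 1: 2^2 - 1 = 3
By day 2: 2^3 - 1 = 7
By day 3: 2^4 - 1 = 15
By day 4: 2^5 - 1 = 31
By day 5: 2^6 - 1 = 63
By day 6: 2^7 - 1 = 127
By day 7: 2^8 - 1 = 255
By day 8: 2^9 - 1 = 511
By day 9: 2^10 - 1 = 1023
By day 9: 1023 surreal numbers.

1023


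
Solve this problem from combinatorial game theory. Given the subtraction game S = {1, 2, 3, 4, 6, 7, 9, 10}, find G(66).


The subtraction set is S = {1, 2, 3, 4, 6, 7, 9, 10}.
G(k) = mex{ G(k - s) : s in S, s <= k }. We compute iteratively: G(0) = 0.
G(1) = mex({0}) = 1
G(2) = mex({0, 1}) = 2
G(3) = mex({0, 1, 2}) = 3
G(4) = mex({0, 1, 2, 3}) = 4
G(5) = mex({1, 2, 3, 4}) = 0
G(6) = mex({0, 2, 3, 4}) = 1
G(7) = mex({0, 1, 3, 4}) = 2
G(8) = mex({0, 1, 2, 4}) = 3
G(9) = mex({0, 1, 2, 3}) = 4
G(10) = mex({0, 1, 2, 3, 4}) = 5
G(11) = mex({0, 1, 2, 3, 4, 5}) = 6
G(12) = mex({0, 1, 2, 3, 4, 5, 6}) = 7
G(13) = mex({1, 2, 3, 4, 5, 6, 7}) = 0
G(14) = mex({0, 2, 3, 4, 5, 6, 7}) = 1
G(15) = mex({0, 1, 3, 4, 6, 7}) = 2
G(16) = mex({0, 1, 2, 4, 5, 7}) = 3
G(17) = mex({0, 1, 2, 3, 5, 6}) = 4
G(18) = mex({1, 2, 3, 4, 6, 7}) = 0
G(19) = mex({0, 2, 3, 4, 5, 7}) = 1
G(20) = mex({0, 1, 3, 4, 5, 6}) = 2
G(21) = mex({0, 1, 2, 4, 6, 7}) = 3
G(22) = mex({0, 1, 2, 3, 7}) = 4
Observe that G(13)..G(22) = 0, 1, 2, 3, 4, 0, 1, 2, 3, 4 repeats G(0)..G(9) = 0, 1, 2, 3, 4, 0, 1, 2, 3, 4.
For k >= max(S) = 10, G(k) is determined by the previous 10 values G(k-10)..G(k-1); a window of 10 consecutive values has recurred shifted by 13, so by induction G(k + 13) = G(k) for all k >= 0: the sequence is periodic from the start with period 13.
One period: G(0..12) = 0, 1, 2, 3, 4, 0, 1, 2, 3, 4, 5, 6, 7.
66 mod 13 = 1, so G(66) = G(1) = 1.

1


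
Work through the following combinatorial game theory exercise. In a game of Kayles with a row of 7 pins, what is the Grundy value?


Kayles: a move removes 1 or 2 adjacent pins from a contiguous row.
Removing pins from a row of k leaves two independent rows (a, b) with a + b = k - 1 (one pin) or a + b = k - 2 (two pins); an end removal gives a = 0.
By Sprague-Grundy, G(k) = mex{ G(a) XOR G(b) } over all these splits. G(0) = 0.
G(1): splits (0,0):0^0=0 -> mex({0}) = 1
G(2): splits (0,1):0^1=1 (0,0):0^0=0 -> mex({0, 1}) = 2
G(3): splits (0,2):0^2=2 (1,1):1^1=0 (0,1):0^1=1 -> mex({0, 1, 2}) = 3
G(4): splits (0,3):0^3=3 (1,2):1^2=3 (0,2):0^2=2 (1,1):1^1=0 -> mex({0, 2, 3}) = 1
G(5): splits (0,4):0^1=1 (1,3):1^3=2 (2,2):2^2=0 (0,3):0^3=3 (1,2):1^2=3 -> mex({0, 1, 2, 3}) = 4
G(6) = mex({0, 1, 2, 4}) = 3
G(7) = mex({0, 1, 3, 4, 5}) = 2
Therefore G(7) = 2.

2


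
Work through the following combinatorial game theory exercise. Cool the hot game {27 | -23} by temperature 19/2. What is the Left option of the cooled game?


Original game: {27 | -23} (a switch {a | b} with a > b).
Cooling by t (for t below the temperature (a - b)/2 = 25) taxes each move by t: {a | b} cooled by t is {a - t | b + t}.
Cooling amount: t = 19/2
Cooled Left option: 27 - 19/2 = 35/2
Cooled Right option: -23 + 19/2 = -27/2
Cooled game: {35/2 | -27/2}
Left option = 35/2

35/2


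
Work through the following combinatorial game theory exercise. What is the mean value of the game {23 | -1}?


Game = {23 | -1}, a switch {a | b} with numbers a > b.
Its thermograph has left wall a - t and right wall b + t, which meet at t = (a - b)/2, where both equal (a + b)/2. So the mast (mean value) is at (a + b)/2.
Mean = (23 + (-1))/2 = 22/2 = 11

11


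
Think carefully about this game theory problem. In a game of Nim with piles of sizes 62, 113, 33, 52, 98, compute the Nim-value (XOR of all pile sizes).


We need the XOR (exclusive or) of all pile sizes.
After XOR-ing pile 1 (size 62): 0 XOR 62 = 62
After XOR-ing pile 2 (size 113): 62 XOR 113 = 79
After XOR-ing pile 3 (size 33): 79 XOR 33 = 110
After XOR-ing pile 4 (size 52): 110 XOR 52 = 90
After XOR-ing pile 5 (size 98): 90 XOR 98 = 56
The Nim-value of this position is 56.

56


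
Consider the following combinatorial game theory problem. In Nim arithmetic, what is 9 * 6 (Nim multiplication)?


Nim multiplication is bilinear over XOR: (u XOR v) * w = (u*w) XOR (v*w).
So we split each operand into its bit components and XOR the pairwise Nim products.
9 = 1 + 8 (as XOR of powers of 2).
6 = 2 + 4 (as XOR of powers of 2).
Using the standard Nim-product table on single bits:
  2*2 = 3,   2*4 = 8,   2*8 = 12,
  4*4 = 6,   4*8 = 11,  8*8 = 13,
and  1*x = x (identity), k*l = l*k (commutative).
Pairwise Nim products:
  1 * 2 = 2
  1 * 4 = 4
  8 * 2 = 12
  8 * 4 = 11
XOR them: 2 XOR 4 XOR 12 XOR 11 = 1.
Result: 9 * 6 = 1 (in Nim).

1


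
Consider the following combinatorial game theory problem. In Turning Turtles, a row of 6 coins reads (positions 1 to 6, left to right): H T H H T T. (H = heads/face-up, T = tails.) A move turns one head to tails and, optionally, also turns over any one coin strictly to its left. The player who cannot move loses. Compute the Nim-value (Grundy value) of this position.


Coins: H T H H T T
Key fact: a single head at position k behaves exactly like a Nim heap of size k (turning it to T and optionally flipping a coin at j < k corresponds to moving the heap from k to j, or to 0), and heads combine as a disjunctive sum (two heads at the same place would cancel, matching j XOR j = 0). So the Nim-value is the XOR of the 1-indexed positions of the heads.
Face-up positions (1-indexed): [1, 3, 4]
XOR 0 with 1: 0 XOR 1 = 1
XOR 1 with 3: 1 XOR 3 = 2
XOR 2 with 4: 2 XOR 4 = 6
Nim-value = 6

6


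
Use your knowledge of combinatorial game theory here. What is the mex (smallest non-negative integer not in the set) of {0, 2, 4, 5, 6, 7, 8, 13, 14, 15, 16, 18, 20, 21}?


Set = {0, 2, 4, 5, 6, 7, 8, 13, 14, 15, 16, 18, 20, 21}
0 is in the set.
1 is NOT in the set. This is the mex.
mex = 1

1


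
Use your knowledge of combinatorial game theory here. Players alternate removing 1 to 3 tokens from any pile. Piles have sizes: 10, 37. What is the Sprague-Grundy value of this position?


Subtraction set: {1, 2, 3}
For this subtraction set, G(n) = n mod 4 (period = max + 1 = 4).
Pile 1 (size 10): G(10) = 10 mod 4 = 2
Pile 2 (size 37): G(37) = 37 mod 4 = 1
Total Grundy value = XOR of all: 2 XOR 1 = 3

3


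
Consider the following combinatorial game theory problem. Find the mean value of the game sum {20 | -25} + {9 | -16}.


G1 = {20 | -25}, G2 = {9 | -16}
Each is a switch {a | b} with numbers a > b; its mean value is (a + b)/2, and mean value is additive over game sums: m(G1 + G2) = m(G1) + m(G2).
Mean of G1 = (20 + (-25))/2 = -5/2 = -5/2
Mean of G2 = (9 + (-16))/2 = -7/2 = -7/2
Mean of G1 + G2 = -5/2 + -7/2 = -6

-6


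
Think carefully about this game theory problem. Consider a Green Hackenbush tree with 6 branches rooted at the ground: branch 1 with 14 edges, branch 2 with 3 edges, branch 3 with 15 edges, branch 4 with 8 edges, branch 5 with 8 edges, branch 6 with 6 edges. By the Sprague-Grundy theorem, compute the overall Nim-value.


The tree has 6 branches from the ground vertex.
In Green Hackenbush, the Nim-value of a simple path of length k is k.
Branch 1: length 14, Nim-value = 14
Branch 2: length 3, Nim-value = 3
Branch 3: length 15, Nim-value = 15
Branch 4: length 8, Nim-value = 8
Branch 5: length 8, Nim-value = 8
Branch 6: length 6, Nim-value = 6
Total Nim-value = XOR of all branch values:
0 XOR 14 = 14
14 XOR 3 = 13
13 XOR 15 = 2
2 XOR 8 = 10
10 XOR 8 = 2
2 XOR 6 = 4
Nim-value of the tree = 4

4


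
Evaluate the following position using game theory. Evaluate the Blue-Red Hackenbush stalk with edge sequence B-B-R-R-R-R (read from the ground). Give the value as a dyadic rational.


Edges (from ground): B-B-R-R-R-R
By Berlekamp's sign-expansion rule, a Blue-Red Hackenbush stalk has the value of the surreal number whose sign sequence is the edge sequence with B -> + and R -> -.
Sign sequence: ++----
Trace the sign expansion in the surreal number tree, starting from 0:
Edge 1: B (sign +) -> bounds (0, +inf), value = 1
Edge 2: B (sign +) -> bounds (1, +inf), value = 2
Edge 3: R (sign -) -> bounds (1, 2), value = 3/2
Edge 4: R (sign -) -> bounds (1, 3/2), value = 5/4
Edge 5: R (sign -) -> bounds (1, 5/4), value = 9/8
Edge 6: R (sign -) -> bounds (1, 9/8), value = 17/16
Game value = 17/16

17/16


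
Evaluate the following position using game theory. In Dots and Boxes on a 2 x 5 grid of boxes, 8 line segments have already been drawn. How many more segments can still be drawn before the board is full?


Grid: 2 x 5 boxes, i.e. 3 rows and 6 columns of dots.
Horizontal edges: (rows + 1) * cols = 3 * 5 = 15
Vertical edges: rows * (cols + 1) = 2 * 6 = 12
Total edges: 15 + 12 = 27
Edges drawn: 8
Remaining: 27 - 8 = 19

19


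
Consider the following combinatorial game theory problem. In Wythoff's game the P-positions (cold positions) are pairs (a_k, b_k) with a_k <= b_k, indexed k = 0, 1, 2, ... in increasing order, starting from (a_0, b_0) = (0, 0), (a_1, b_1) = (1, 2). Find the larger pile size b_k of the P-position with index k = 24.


By Wythoff's theorem, a_k = floor(k * phi) and b_k = floor(k * phi^2) = a_k + k, where phi = (1 + sqrt(5))/2 is the golden ratio.
phi = (1 + sqrt(5))/2 = 1.618034
phi^2 = phi + 1 = 2.618034
k = 24
k * phi^2 = 24 * 2.618034 = 62.832816
b_24 = floor(k * phi^2) = 62 (check: a_24 + k = 38 + 24 = 62)

62


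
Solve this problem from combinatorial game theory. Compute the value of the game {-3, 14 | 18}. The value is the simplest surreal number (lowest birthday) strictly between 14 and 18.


Left options: {-3, 14}, max = 14
Right options: {18}, min = 18
All options are numbers and max(Left) < min(Right), so by the simplicity theorem the value is the simplest (earliest-born) number strictly between 14 and 18.
Integers 15 through 17 all lie strictly between 14 and 18.
Among integers, the simplest (lowest birthday = smallest |n|; 0 is born on day 0, +-n on day n) is 15.
No non-integer in the interval can be simpler: if x is a non-integer in the interval, then floor(x) or ceil(x) also lies in the interval (the interval contains an integer), and both are proper prefixes of x's sign expansion, i.e. born earlier. So the game value is 15.
Game value = 15

15


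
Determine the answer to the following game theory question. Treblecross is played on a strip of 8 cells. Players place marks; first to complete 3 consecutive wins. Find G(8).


Treblecross: place X on empty cells; 3-in-a-row wins.
Playing within two cells of an existing X lets the opponent win at once, so sensible play treats the cells i-2..i+2 around each X as dead. The player left with no safe cell loses, so this is a normal-play take-away game on strips of safe cells.
Placing X at cell i (0-indexed) of a strip of k safe cells leaves independent strips of sizes max(0, i-2) and max(0, k-i-3). Hence G(k) = mex{ G(max(0,i-2)) XOR G(max(0,k-i-3)) : 0 <= i < k }, with G(0) = 0.
G(1): splits (0,0):0^0=0 -> mex({0}) = 1
G(2): splits (0,0):0^0=0 -> mex({0}) = 1
G(3): splits (0,0):0^0=0 -> mex({0}) = 1
G(4): splits (0,1):0^1=1 (0,0):0^0=0 -> mex({0, 1}) = 2
G(5): splits (0,2):0^1=1 (0,1):0^1=1 (0,0):0^0=0 -> mex({0, 1}) = 2
G(6) = mex({1}) = 0
G(7) = mex({0, 1, 2}) = 3
G(8) = mex({0, 1, 2}) = 3
Therefore G(8) = 3.

3


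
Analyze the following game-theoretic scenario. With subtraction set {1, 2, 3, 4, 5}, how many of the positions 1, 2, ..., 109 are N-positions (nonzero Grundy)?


Subtraction set S = {1, 2, 3, 4, 5}, so G(n) = n mod 6.
G(n) = 0 when n is a multiple of 6.
Multiples of 6 in [1, 109]: 18
N-positions (nonzero Grundy) = 109 - 18 = 91

91


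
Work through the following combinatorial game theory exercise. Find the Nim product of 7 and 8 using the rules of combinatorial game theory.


Nim multiplication is bilinear over XOR: (u XOR v) * w = (u*w) XOR (v*w).
So we split each operand into its bit components and XOR the pairwise Nim products.
7 = 1 + 2 + 4 (as XOR of powers of 2).
8 = 8 (as XOR of powers of 2).
Using the standard Nim-product table on single bits:
  2*2 = 3,   2*4 = 8,   2*8 = 12,
  4*4 = 6,   4*8 = 11,  8*8 = 13,
and  1*x = x (identity), k*l = l*k (commutative).
Pairwise Nim products:
  1 * 8 = 8
  2 * 8 = 12
  4 * 8 = 11
XOR them: 8 XOR 12 XOR 11 = 15.
Result: 7 * 8 = 15 (in Nim).

15


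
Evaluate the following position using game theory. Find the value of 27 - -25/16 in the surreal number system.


x = 27, y = -25/16
Converting to common denominator: 16
x = 432/16, y = -25/16
x - y = 27 - -25/16 = 457/16

457/16


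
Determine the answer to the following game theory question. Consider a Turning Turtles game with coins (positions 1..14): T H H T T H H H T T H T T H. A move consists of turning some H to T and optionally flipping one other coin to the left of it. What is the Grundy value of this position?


Coins: T H H T T H H H T T H T T H
Key fact: a single head at position k behaves exactly like a Nim heap of size k (turning it to T and optionally flipping a coin at j < k corresponds to moving the heap from k to j, or to 0), and heads combine as a disjunctive sum (two heads at the same place would cancel, matching j XOR j = 0). So the Nim-value is the XOR of the 1-indexed positions of the heads.
Face-up positions (1-indexed): [2, 3, 6, 7, 8, 11, 14]
XOR 0 with 2: 0 XOR 2 = 2
XOR 2 with 3: 2 XOR 3 = 1
XOR 1 with 6: 1 XOR 6 = 7
XOR 7 with 7: 7 XOR 7 = 0
XOR 0 with 8: 0 XOR 8 = 8
XOR 8 with 11: 8 XOR 11 = 3
XOR 3 with 14: 3 XOR 14 = 13
Nim-value = 13

13


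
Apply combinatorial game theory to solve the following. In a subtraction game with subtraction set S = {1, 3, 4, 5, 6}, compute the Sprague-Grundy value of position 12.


The subtraction set is S = {1, 3, 4, 5, 6}.
G(k) = mex{ G(k - s) : s in S, s <= k }. We compute iteratively: G(0) = 0.
G(1) = mex({0}) = 1
G(2) = mex({1}) = 0
G(3) = mex({0}) = 1
G(4) = mex({0, 1}) = 2
G(5) = mex({0, 1, 2}) = 3
G(6) = mex({0, 1, 3}) = 2
G(7) = mex({0, 1, 2}) = 3
G(8) = mex({0, 1, 2, 3}) = 4
G(9) = mex({1, 2, 3, 4}) = 0
G(10) = mex({0, 2, 3}) = 1
G(11) = mex({1, 2, 3, 4}) = 0
G(12) = mex({0, 2, 3, 4}) = 1
Therefore G(12) = 1.

1


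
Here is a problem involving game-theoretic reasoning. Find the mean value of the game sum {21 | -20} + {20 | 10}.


G1 = {21 | -20}, G2 = {20 | 10}
Each is a switch {a | b} with numbers a > b; its mean value is (a + b)/2, and mean value is additive over game sums: m(G1 + G2) = m(G1) + m(G2).
Mean of G1 = (21 + (-20))/2 = 1/2 = 1/2
Mean of G2 = (20 + (10))/2 = 30/2 = 15
Mean of G1 + G2 = 1/2 + 15 = 31/2

31/2


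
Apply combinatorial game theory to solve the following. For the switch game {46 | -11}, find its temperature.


The game is {46 | -11}, a switch {a | b} with numbers a > b.
Cooling {a | b} by t gives {a - t | b + t}, which stops being hot when a - t = b + t, i.e. at t = (a - b)/2. So the temperature of a switch is (a - b)/2.
Temperature = (Left option - Right option) / 2
= (46 - (-11)) / 2
= 57 / 2
= 57/2

57/2


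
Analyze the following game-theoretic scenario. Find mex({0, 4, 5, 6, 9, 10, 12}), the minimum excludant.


Set = {0, 4, 5, 6, 9, 10, 12}
0 is in the set.
1 is NOT in the set. This is the mex.
mex = 1

1


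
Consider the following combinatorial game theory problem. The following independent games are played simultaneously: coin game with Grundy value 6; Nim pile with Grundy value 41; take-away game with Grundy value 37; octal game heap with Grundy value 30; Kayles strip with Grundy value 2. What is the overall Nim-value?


By the Sprague-Grundy theorem, the Grundy value of a sum of games is the XOR of individual Grundy values.
coin game: Grundy value = 6. Running XOR: 0 XOR 6 = 6
Nim pile: Grundy value = 41. Running XOR: 6 XOR 41 = 47
take-away game: Grundy value = 37. Running XOR: 47 XOR 37 = 10
octal game heap: Grundy value = 30. Running XOR: 10 XOR 30 = 20
Kayles strip: Grundy value = 2. Running XOR: 20 XOR 2 = 22
The combined Grundy value is 22.

22


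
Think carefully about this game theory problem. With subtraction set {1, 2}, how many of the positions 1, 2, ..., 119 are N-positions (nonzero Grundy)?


Subtraction set S = {1, 2}, so G(n) = n mod 3.
G(n) = 0 when n is a multiple of 3.
Multiples of 3 in [1, 119]: 39
N-positions (nonzero Grundy) = 119 - 39 = 80

80


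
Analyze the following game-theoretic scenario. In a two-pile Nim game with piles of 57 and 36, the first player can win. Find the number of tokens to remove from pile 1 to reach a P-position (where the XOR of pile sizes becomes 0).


Piles: 57 and 36
Current XOR: 57 XOR 36 = 29 (non-zero, so this is an N-position).
To make the XOR zero, we need to find a move that balances the piles.
For pile 1 (size 57): target = 57 XOR 29 = 36
We reduce pile 1 from 57 to 36.
Tokens removed: 57 - 36 = 21
Verification: 36 XOR 36 = 0

21


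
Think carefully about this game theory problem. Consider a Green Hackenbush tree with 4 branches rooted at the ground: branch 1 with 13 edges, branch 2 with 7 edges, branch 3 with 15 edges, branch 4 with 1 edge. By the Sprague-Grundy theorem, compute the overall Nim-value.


The tree has 4 branches from the ground vertex.
In Green Hackenbush, the Nim-value of a simple path of length k is k.
Branch 1: length 13, Nim-value = 13
Branch 2: length 7, Nim-value = 7
Branch 3: length 15, Nim-value = 15
Branch 4: length 1, Nim-value = 1
Total Nim-value = XOR of all branch values:
0 XOR 13 = 13
13 XOR 7 = 10
10 XOR 15 = 5
5 XOR 1 = 4
Nim-value of the tree = 4

4


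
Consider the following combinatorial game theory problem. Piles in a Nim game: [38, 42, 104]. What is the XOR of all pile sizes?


We need the XOR (exclusive or) of all pile sizes.
After XOR-ing pile 1 (size 38): 0 XOR 38 = 38
After XOR-ing pile 2 (size 42): 38 XOR 42 = 12
After XOR-ing pile 3 (size 104): 12 XOR 104 = 100
The Nim-value of this position is 100.

100


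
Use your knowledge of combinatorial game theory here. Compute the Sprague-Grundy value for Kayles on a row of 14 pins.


Kayles: a move removes 1 or 2 adjacent pins from a contiguous row.
Removing pins from a row of k leaves two independent rows (a, b) with a + b = k - 1 (one pin) or a + b = k - 2 (two pins); an end removal gives a = 0.
By Sprague-Grundy, G(k) = mex{ G(a) XOR G(b) } over all these splits. G(0) = 0.
G(1): splits (0,0):0^0=0 -> mex({0}) = 1
G(2): splits (0,1):0^1=1 (0,0):0^0=0 -> mex({0, 1}) = 2
G(3): splits (0,2):0^2=2 (1,1):1^1=0 (0,1):0^1=1 -> mex({0, 1, 2}) = 3
G(4): splits (0,3):0^3=3 (1,2):1^2=3 (0,2):0^2=2 (1,1):1^1=0 -> mex({0, 2, 3}) = 1
G(5): splits (0,4):0^1=1 (1,3):1^3=2 (2,2):2^2=0 (0,3):0^3=3 (1,2):1^2=3 -> mex({0, 1, 2, 3}) = 4
G(6) = mex({0, 1, 2, 4}) = 3
G(7) = mex({0, 1, 3, 4, 5}) = 2
G(8) = mex({0, 2, 3, 5, 6}) = 1
G(9) = mex({0, 1, 2, 3, 6, 7}) = 4
G(10) = mex({0, 1, 3, 4, 5, 7}) = 2
G(11) = mex({0, 1, 2, 3, 4, 5}) = 6
G(12) = mex({0, 1, 2, 3, 5, 6, 7}) = 4
G(13) = mex({0, 2, 3, 4, 6, 7}) = 1
G(14) = mex({0, 1, 4, 5, 6, 7}) = 2
Therefore G(14) = 2.

2


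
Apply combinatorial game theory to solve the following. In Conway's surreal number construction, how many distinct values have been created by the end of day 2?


Day 0: {|} = 0 is born. Count = 1.
Day n: the number of surreal numbers born by day n is 2^(n+1) - 1.
By day 0: 2^1 - 1 = 1
By day 1: 2^2 - 1 = 3
By day 2: 2^3 - 1 = 7
By day 2: 7 surreal numbers.

7


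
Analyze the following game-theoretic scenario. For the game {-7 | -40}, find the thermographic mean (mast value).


Game = {-7 | -40}, a switch {a | b} with numbers a > b.
Its thermograph has left wall a - t and right wall b + t, which meet at t = (a - b)/2, where both equal (a + b)/2. So the mast (mean value) is at (a + b)/2.
Mean = (-7 + (-40))/2 = -47/2 = -47/2

-47/2


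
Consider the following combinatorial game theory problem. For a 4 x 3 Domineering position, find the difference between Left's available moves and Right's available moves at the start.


Board is 4 x 3 (rows x cols).
Left (vertical) placements: (rows-1) * cols = 3 * 3 = 9
Right (horizontal) placements: rows * (cols-1) = 4 * 2 = 8
Advantage = Left - Right = 9 - 8 = 1

1


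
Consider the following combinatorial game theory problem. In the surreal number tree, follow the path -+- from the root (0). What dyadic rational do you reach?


Sign expansion: -+-
Rule: track bounds (lo, hi), initially (-inf, +inf). On '+', the current value becomes lo and we move to the simplest number in (value, hi): value + 1 if hi = +inf, otherwise the midpoint (value + hi)/2. On '-', the current value becomes hi and we move to value - 1 if lo = -inf, otherwise the midpoint (lo + value)/2.
Start at 0.
Step 1: sign = -, move left. Bounds: (-inf, 0). Value = -1
Step 2: sign = +, move right. Bounds: (-1, 0). Value = -1/2
Step 3: sign = -, move left. Bounds: (-1, -1/2). Value = -3/4
The surreal number with sign expansion -+- is -3/4.

-3/4


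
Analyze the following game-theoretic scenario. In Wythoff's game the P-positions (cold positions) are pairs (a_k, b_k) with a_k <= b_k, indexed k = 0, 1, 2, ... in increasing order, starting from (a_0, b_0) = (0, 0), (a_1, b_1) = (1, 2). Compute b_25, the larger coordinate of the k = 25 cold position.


By Wythoff's theorem, a_k = floor(k * phi) and b_k = floor(k * phi^2) = a_k + k, where phi = (1 + sqrt(5))/2 is the golden ratio.
phi = (1 + sqrt(5))/2 = 1.618034
phi^2 = phi + 1 = 2.618034
k = 25
k * phi^2 = 25 * 2.618034 = 65.450850
b_25 = floor(k * phi^2) = 65 (check: a_25 + k = 40 + 25 = 65)

65


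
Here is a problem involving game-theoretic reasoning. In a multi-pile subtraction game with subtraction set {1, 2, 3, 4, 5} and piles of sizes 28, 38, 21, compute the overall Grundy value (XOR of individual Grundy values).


Subtraction set: {1, 2, 3, 4, 5}
For this subtraction set, G(n) = n mod 6 (period = max + 1 = 6).
Pile 1 (size 28): G(28) = 28 mod 6 = 4
Pile 2 (size 38): G(38) = 38 mod 6 = 2
Pile 3 (size 21): G(21) = 21 mod 6 = 3
Total Grundy value = XOR of all: 4 XOR 2 XOR 3 = 5

5


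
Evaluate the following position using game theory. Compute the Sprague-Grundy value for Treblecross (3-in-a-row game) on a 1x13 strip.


Treblecross: place X on empty cells; 3-in-a-row wins.
Playing within two cells of an existing X lets the opponent win at once, so sensible play treats the cells i-2..i+2 around each X as dead. The player left with no safe cell loses, so this is a normal-play take-away game on strips of safe cells.
Placing X at cell i (0-indexed) of a strip of k safe cells leaves independent strips of sizes max(0, i-2) and max(0, k-i-3). Hence G(k) = mex{ G(max(0,i-2)) XOR G(max(0,k-i-3)) : 0 <= i < k }, with G(0) = 0.
G(1): splits (0,0):0^0=0 -> mex({0}) = 1
G(2): splits (0,0):0^0=0 -> mex({0}) = 1
G(3): splits (0,0):0^0=0 -> mex({0}) = 1
G(4): splits (0,1):0^1=1 (0,0):0^0=0 -> mex({0, 1}) = 2
G(5): splits (0,2):0^1=1 (0,1):0^1=1 (0,0):0^0=0 -> mex({0, 1}) = 2
G(6) = mex({1}) = 0
G(7) = mex({0, 1, 2}) = 3
G(8) = mex({0, 1, 2}) = 3
G(9) = mex({0, 2}) = 1
G(10) = mex({0, 2, 3}) = 1
G(11) = mex({0, 3}) = 1
G(12) = mex({1, 3}) = 0
G(13) = mex({0, 1, 2, 3}) = 4
Therefore G(13) = 4.

4


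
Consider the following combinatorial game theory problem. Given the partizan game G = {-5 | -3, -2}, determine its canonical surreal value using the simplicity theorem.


Left options: {-5}, max = -5
Right options: {-3, -2}, min = -3
All options are numbers and max(Left) < min(Right), so by the simplicity theorem the value is the simplest (earliest-born) number strictly between -5 and -3.
The only integer strictly between -5 and -3 is -4.
No non-integer in the interval can be simpler: if x is a non-integer in the interval, then floor(x) or ceil(x) also lies in the interval (the interval contains an integer), and both are proper prefixes of x's sign expansion, i.e. born earlier. So the game value is -4.
Game value = -4

-4


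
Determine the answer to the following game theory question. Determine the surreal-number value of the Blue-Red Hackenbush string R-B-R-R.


Edges (from ground): R-B-R-R
By Berlekamp's sign-expansion rule, a Blue-Red Hackenbush stalk has the value of the surreal number whose sign sequence is the edge sequence with B -> + and R -> -.
Sign sequence: -+--
Trace the sign expansion in the surreal number tree, starting from 0:
Edge 1: R (sign -) -> bounds (-inf, 0), value = -1
Edge 2: B (sign +) -> bounds (-1, 0), value = -1/2
Edge 3: R (sign -) -> bounds (-1, -1/2), value = -3/4
Edge 4: R (sign -) -> bounds (-1, -3/4), value = -7/8
Game value = -7/8

-7/8


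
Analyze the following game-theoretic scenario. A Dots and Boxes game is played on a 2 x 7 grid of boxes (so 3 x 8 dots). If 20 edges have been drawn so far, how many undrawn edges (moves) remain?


Grid: 2 x 7 boxes, i.e. 3 rows and 8 columns of dots.
Horizontal edges: (rows + 1) * cols = 3 * 7 = 21
Vertical edges: rows * (cols + 1) = 2 * 8 = 16
Total edges: 21 + 16 = 37
Edges drawn: 20
Remaining: 37 - 20 = 17

17


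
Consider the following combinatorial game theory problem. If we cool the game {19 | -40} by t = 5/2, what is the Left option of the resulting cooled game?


Original game: {19 | -40} (a switch {a | b} with a > b).
Cooling by t (for t below the temperature (a - b)/2 = 59/2) taxes each move by t: {a | b} cooled by t is {a - t | b + t}.
Cooling amount: t = 5/2
Cooled Left option: 19 - 5/2 = 33/2
Cooled Right option: -40 + 5/2 = -75/2
Cooled game: {33/2 | -75/2}
Left option = 33/2

33/2


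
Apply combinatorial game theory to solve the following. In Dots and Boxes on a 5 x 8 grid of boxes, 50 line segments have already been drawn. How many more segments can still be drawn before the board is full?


Grid: 5 x 8 boxes, i.e. 6 rows and 9 columns of dots.
Horizontal edges: (rows + 1) * cols = 6 * 8 = 48
Vertical edges: rows * (cols + 1) = 5 * 9 = 45
Total edges: 48 + 45 = 93
Edges drawn: 50
Remaining: 93 - 50 = 43

43


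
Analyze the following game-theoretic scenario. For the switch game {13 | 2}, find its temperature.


The game is {13 | 2}, a switch {a | b} with numbers a > b.
Cooling {a | b} by t gives {a - t | b + t}, which stops being hot when a - t = b + t, i.e. at t = (a - b)/2. So the temperature of a switch is (a - b)/2.
Temperature = (Left option - Right option) / 2
= (13 - (2)) / 2
= 11 / 2
= 11/2

11/2


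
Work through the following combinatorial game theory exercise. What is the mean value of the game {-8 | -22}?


Game = {-8 | -22}, a switch {a | b} with numbers a > b.
Its thermograph has left wall a - t and right wall b + t, which meet at t = (a - b)/2, where both equal (a + b)/2. So the mast (mean value) is at (a + b)/2.
Mean = (-8 + (-22))/2 = -30/2 = -15

-15


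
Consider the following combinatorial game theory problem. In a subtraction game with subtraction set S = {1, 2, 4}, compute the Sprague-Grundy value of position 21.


The subtraction set is S = {1, 2, 4}.
G(k) = mex{ G(k - s) : s in S, s <= k }. We compute iteratively: G(0) = 0.
G(1) = mex({0}) = 1
G(2) = mex({0, 1}) = 2
G(3) = mex({1, 2}) = 0
G(4) = mex({0, 2}) = 1
G(5) = mex({0, 1}) = 2
G(6) = mex({1, 2}) = 0
Observe that G(3)..G(6) = 0, 1, 2, 0 repeats G(0)..G(3) = 0, 1, 2, 0.
For k >= max(S) = 4, G(k) is determined by the previous 4 values G(k-4)..G(k-1); a window of 4 consecutive values has recurred shifted by 3, so by induction G(k + 3) = G(k) for all k >= 0: the sequence is periodic from the start with period 3.
One period: G(0..2) = 0, 1, 2.
21 mod 3 = 0, so G(21) = G(0) = 0.

0


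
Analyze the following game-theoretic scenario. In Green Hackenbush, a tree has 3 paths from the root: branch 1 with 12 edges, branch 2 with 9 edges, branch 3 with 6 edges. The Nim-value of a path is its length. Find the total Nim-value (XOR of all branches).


The tree has 3 branches from the ground vertex.
In Green Hackenbush, the Nim-value of a simple path of length k is k.
Branch 1: length 12, Nim-value = 12
Branch 2: length 9, Nim-value = 9
Branch 3: length 6, Nim-value = 6
Total Nim-value = XOR of all branch values:
0 XOR 12 = 12
12 XOR 9 = 5
5 XOR 6 = 3
Nim-value of the tree = 3

3


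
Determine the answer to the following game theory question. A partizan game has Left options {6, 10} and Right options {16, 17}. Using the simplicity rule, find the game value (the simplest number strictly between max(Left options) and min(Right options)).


Left options: {6, 10}, max = 10
Right options: {16, 17}, min = 16
All options are numbers and max(Left) < min(Right), so by the simplicity theorem the value is the simplest (earliest-born) number strictly between 10 and 16.
Integers 11 through 15 all lie strictly between 10 and 16.
Among integers, the simplest (lowest birthday = smallest |n|; 0 is born on day 0, +-n on day n) is 11.
No non-integer in the interval can be simpler: if x is a non-integer in the interval, then floor(x) or ceil(x) also lies in the interval (the interval contains an integer), and both are proper prefixes of x's sign expansion, i.e. born earlier. So the game value is 11.
Game value = 11

11


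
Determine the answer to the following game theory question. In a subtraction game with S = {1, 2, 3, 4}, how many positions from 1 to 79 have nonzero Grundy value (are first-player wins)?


Subtraction set S = {1, 2, 3, 4}, so G(n) = n mod 5.
G(n) = 0 when n is a multiple of 5.
Multiples of 5 in [1, 79]: 15
N-positions (nonzero Grundy) = 79 - 15 = 64

64


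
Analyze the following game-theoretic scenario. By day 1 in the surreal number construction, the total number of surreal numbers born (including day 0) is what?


Day 0: {|} = 0 is born. Count = 1.
Day n: the number of surreal numbers born by day n is 2^(n+1) - 1.
By day 0: 2^1 - 1 = 1
By day 1: 2^2 - 1 = 3
By day 1: 3 surreal numbers.

3


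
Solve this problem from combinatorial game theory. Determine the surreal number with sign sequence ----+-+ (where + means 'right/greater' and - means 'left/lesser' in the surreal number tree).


Sign expansion: ----+-+
Rule: track bounds (lo, hi), initially (-inf, +inf). On '+', the current value becomes lo and we move to the simplest number in (value, hi): value + 1 if hi = +inf, otherwise the midpoint (value + hi)/2. On '-', the current value becomes hi and we move to value - 1 if lo = -inf, otherwise the midpoint (lo + value)/2.
Start at 0.
Step 1: sign = -, move left. Bounds: (-inf, 0). Value = -1
Step 2: sign = -, move left. Bounds: (-inf, -1). Value = -2
Step 3: sign = -, move left. Bounds: (-inf, -2). Value = -3
Step 4: sign = -, move left. Bounds: (-inf, -3). Value = -4
Step 5: sign = +, move right. Bounds: (-4, -3). Value = -7/2
Step 6: sign = -, move left. Bounds: (-4, -7/2). Value = -15/4
Step 7: sign = +, move right. Bounds: (-15/4, -7/2). Value = -29/8
The surreal number with sign expansion ----+-+ is -29/8.

-29/8


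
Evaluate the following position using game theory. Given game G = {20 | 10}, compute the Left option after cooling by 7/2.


Original game: {20 | 10} (a switch {a | b} with a > b).
Cooling by t (for t below the temperature (a - b)/2 = 5) taxes each move by t: {a | b} cooled by t is {a - t | b + t}.
Cooling amount: t = 7/2
Cooled Left option: 20 - 7/2 = 33/2
Cooled Right option: 10 + 7/2 = 27/2
Cooled game: {33/2 | 27/2}
Left option = 33/2

33/2


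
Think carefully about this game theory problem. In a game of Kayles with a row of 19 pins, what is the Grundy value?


Kayles: a move removes 1 or 2 adjacent pins from a contiguous row.
Removing pins from a row of k leaves two independent rows (a, b) with a + b = k - 1 (one pin) or a + b = k - 2 (two pins); an end removal gives a = 0.
By Sprague-Grundy, G(k) = mex{ G(a) XOR G(b) } over all these splits. G(0) = 0.
G(1): splits (0,0):0^0=0 -> mex({0}) = 1
G(2): splits (0,1):0^1=1 (0,0):0^0=0 -> mex({0, 1}) = 2
G(3): splits (0,2):0^2=2 (1,1):1^1=0 (0,1):0^1=1 -> mex({0, 1, 2}) = 3
G(4): splits (0,3):0^3=3 (1,2):1^2=3 (0,2):0^2=2 (1,1):1^1=0 -> mex({0, 2, 3}) = 1
G(5): splits (0,4):0^1=1 (1,3):1^3=2 (2,2):2^2=0 (0,3):0^3=3 (1,2):1^2=3 -> mex({0, 1, 2, 3}) = 4
G(6) = mex({0, 1, 2, 4}) = 3
G(7) = mex({0, 1, 3, 4, 5}) = 2
G(8) = mex({0, 2, 3, 5, 6}) = 1
G(9) = mex({0, 1, 2, 3, 6, 7}) = 4
G(10) = mex({0, 1, 3, 4, 5, 7}) = 2
G(11) = mex({0, 1, 2, 3, 4, 5}) = 6
G(12) = mex({0, 1, 2, 3, 5, 6, 7}) = 4
G(13) = mex({0, 2, 3, 4, 6, 7}) = 1
G(14) = mex({0, 1, 4, 5, 6, 7}) = 2
G(15) = mex({0, 1, 2, 3, 4, 5, 6}) = 7
G(16) = mex({0, 2, 3, 5, 6, 7}) = 1
G(17) = mex({0, 1, 2, 3, 5, 6, 7}) = 4
G(18) = mex({0, 1, 2, 4, 5, 6}) = 3
G(19) = mex({0, 1, 3, 4, 5, 7}) = 2
Therefore G(19) = 2.

2


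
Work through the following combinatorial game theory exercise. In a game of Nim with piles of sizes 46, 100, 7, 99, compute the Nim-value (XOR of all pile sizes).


We need the XOR (exclusive or) of all pile sizes.
After XOR-ing pile 1 (size 46): 0 XOR 46 = 46
After XOR-ing pile 2 (size 100): 46 XOR 100 = 74
After XOR-ing pile 3 (size 7): 74 XOR 7 = 77
After XOR-ing pile 4 (size 99): 77 XOR 99 = 46
The Nim-value of this position is 46.

46


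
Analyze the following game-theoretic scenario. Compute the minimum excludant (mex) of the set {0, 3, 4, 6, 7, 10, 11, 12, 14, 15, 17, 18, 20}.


Set = {0, 3, 4, 6, 7, 10, 11, 12, 14, 15, 17, 18, 20}
0 is in the set.
1 is NOT in the set. This is the mex.
mex = 1

1


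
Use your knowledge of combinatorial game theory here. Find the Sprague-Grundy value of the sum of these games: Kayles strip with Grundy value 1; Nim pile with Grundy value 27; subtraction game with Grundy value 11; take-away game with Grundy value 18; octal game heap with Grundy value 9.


By the Sprague-Grundy theorem, the Grundy value of a sum of games is the XOR of individual Grundy values.
Kayles strip: Grundy value = 1. Running XOR: 0 XOR 1 = 1
Nim pile: Grundy value = 27. Running XOR: 1 XOR 27 = 26
subtraction game: Grundy value = 11. Running XOR: 26 XOR 11 = 17
take-away game: Grundy value = 18. Running XOR: 17 XOR 18 = 3
octal game heap: Grundy value = 9. Running XOR: 3 XOR 9 = 10
The combined Grundy value is 10.

10


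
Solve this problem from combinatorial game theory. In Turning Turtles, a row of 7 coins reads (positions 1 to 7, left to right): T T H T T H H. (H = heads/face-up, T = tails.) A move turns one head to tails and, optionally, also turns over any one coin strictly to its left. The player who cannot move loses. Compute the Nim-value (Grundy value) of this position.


Coins: T T H T T H H
Key fact: a single head at position k behaves exactly like a Nim heap of size k (turning it to T and optionally flipping a coin at j < k corresponds to moving the heap from k to j, or to 0), and heads combine as a disjunctive sum (two heads at the same place would cancel, matching j XOR j = 0). So the Nim-value is the XOR of the 1-indexed positions of the heads.
Face-up positions (1-indexed): [3, 6, 7]
XOR 0 with 3: 0 XOR 3 = 3
XOR 3 with 6: 3 XOR 6 = 5
XOR 5 with 7: 5 XOR 7 = 2
Nim-value = 2

2
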